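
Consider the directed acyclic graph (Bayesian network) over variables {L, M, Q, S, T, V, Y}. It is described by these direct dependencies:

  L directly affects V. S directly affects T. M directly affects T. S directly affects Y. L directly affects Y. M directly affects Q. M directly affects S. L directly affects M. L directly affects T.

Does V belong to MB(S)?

No

The Markov blanket of a node is its parents, its children, and the other parents of its children.
Parents of S: M.
S's children: T, Y.
Parents of each child, excluding S:
  T: L, M
  Y: L
MB(S) = {L, M, T, Y}; V is not in this set.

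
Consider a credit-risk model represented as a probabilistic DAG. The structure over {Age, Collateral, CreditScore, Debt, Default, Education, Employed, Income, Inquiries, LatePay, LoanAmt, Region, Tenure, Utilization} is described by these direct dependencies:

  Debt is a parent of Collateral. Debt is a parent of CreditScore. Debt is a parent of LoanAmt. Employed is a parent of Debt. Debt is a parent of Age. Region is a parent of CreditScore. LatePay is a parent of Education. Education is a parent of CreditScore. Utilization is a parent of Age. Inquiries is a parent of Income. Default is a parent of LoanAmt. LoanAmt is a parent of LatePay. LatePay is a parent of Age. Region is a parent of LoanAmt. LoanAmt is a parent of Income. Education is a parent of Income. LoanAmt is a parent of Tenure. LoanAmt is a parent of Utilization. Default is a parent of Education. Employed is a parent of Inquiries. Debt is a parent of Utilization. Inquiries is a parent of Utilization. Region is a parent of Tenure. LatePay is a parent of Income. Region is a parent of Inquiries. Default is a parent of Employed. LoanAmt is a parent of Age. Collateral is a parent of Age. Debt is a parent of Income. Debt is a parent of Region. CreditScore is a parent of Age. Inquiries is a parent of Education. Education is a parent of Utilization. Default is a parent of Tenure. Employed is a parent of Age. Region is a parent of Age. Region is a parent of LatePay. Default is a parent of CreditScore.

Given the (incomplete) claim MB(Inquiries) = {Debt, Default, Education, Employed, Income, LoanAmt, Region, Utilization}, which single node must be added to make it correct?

LatePay

Inquiries's parents: Employed, Region.
Inquiries has children Education, Income, Utilization.
For each child, the remaining parents (spouses of Inquiries):
  parents(Education) \ {Inquiries} = {Default, LatePay}.
  Income also has parents Debt, Education, LatePay, LoanAmt.
  Utilization's other parents are Debt, Education, LoanAmt.
MB(Inquiries) = {Debt, Default, Education, Employed, Income, LatePay, LoanAmt, Region, Utilization}.
Comparing with the claimed set, LatePay is missing.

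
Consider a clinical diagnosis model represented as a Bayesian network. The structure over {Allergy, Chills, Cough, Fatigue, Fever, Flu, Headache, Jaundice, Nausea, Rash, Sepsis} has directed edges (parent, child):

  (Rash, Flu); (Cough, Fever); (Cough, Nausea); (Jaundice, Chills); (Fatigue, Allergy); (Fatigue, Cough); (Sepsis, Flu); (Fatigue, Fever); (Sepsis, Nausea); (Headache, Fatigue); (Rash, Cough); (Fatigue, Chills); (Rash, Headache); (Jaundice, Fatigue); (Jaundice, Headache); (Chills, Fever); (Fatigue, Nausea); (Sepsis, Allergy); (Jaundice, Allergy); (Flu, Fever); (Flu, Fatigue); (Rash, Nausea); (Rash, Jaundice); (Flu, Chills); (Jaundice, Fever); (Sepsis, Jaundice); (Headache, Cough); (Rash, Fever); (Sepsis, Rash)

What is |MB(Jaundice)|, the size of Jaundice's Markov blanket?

9

By definition, MB(Jaundice) is built from Jaundice's parents, Jaundice's children, and the co-parents of Jaundice.
Children of Jaundice: Allergy, Chills, Fatigue, Fever, Headache.
Jaundice's parents: Rash, Sepsis.
Other parents of Jaundice's children:
  Headache: Rash
  Fatigue: Flu, Headache
  Allergy: Fatigue, Sepsis
  Chills: Fatigue, Flu
  Fever: Chills, Cough, Fatigue, Flu, Rash
MB(Jaundice) = {Allergy, Chills, Cough, Fatigue, Fever, Flu, Headache, Rash, Sepsis}, which has 9 nodes.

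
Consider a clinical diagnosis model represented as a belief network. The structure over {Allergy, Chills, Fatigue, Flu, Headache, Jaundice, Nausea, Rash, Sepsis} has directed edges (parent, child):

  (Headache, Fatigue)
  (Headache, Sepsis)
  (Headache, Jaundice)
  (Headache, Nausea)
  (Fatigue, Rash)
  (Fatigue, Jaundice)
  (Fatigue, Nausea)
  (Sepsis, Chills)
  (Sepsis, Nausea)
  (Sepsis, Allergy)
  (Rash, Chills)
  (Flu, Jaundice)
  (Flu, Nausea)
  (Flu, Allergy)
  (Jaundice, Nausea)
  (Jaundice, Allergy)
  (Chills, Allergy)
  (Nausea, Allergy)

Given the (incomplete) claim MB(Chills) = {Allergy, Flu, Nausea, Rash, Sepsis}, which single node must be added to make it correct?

Jaundice

Ch(Chills) = {Allergy}.
Pa(Chills) = {Rash, Sepsis}.
Co-parents of Chills (other parents of its children):
  parents(Allergy) \ {Chills} = {Flu, Jaundice, Nausea, Sepsis}.
MB(Chills) = {Allergy, Flu, Jaundice, Nausea, Rash, Sepsis}.
Comparing with the claimed set, Jaundice is missing.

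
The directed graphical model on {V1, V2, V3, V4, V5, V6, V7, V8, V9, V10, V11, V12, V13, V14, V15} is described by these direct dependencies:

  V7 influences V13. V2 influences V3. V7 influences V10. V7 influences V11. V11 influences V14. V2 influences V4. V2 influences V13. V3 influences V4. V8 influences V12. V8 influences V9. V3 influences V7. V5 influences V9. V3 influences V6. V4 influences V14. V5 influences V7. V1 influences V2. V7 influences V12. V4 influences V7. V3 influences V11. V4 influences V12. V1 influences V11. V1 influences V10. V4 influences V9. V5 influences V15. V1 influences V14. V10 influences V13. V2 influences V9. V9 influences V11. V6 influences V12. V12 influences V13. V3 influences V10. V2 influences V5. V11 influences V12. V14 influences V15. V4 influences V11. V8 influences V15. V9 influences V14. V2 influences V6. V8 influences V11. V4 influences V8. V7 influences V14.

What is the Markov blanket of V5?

{V2, V3, V4, V7, V8, V9, V14, V15}

The Markov blanket of a node is its parents, its children, and the other parents of its children.
Parents of V5: V2.
Ch(V5) = {V7, V9, V15}.
For each child, the remaining parents (spouses of V5):
  V7 also has parents V3, V4.
  parents(V9) \ {V5} = {V2, V4, V8}.
  V15 also has parents V8, V14.
Union: {V2} ∪ {V7, V9, V15} ∪ {V2, V3, V4, V8, V14} = {V2, V3, V4, V7, V8, V9, V14, V15}.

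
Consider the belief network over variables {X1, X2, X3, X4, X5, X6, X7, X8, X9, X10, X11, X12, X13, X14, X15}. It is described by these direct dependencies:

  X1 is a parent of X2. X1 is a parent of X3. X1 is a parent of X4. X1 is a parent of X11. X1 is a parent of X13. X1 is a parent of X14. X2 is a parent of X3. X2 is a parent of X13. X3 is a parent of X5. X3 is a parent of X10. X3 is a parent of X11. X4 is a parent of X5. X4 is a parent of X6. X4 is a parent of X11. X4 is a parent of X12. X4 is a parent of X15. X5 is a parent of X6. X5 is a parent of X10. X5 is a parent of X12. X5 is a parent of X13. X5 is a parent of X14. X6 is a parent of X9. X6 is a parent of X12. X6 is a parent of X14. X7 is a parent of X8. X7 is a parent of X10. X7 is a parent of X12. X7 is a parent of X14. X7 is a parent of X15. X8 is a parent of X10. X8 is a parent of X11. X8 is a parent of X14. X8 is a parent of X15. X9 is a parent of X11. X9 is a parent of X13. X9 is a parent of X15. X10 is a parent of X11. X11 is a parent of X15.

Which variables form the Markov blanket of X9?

{X1, X2, X3, X4, X5, X6, X7, X8, X10, X11, X13, X15}

X9 has parent X6.
Children of X9: X11, X13, X15.
For each child, the remaining parents (spouses of X9):
  X11's other parents are X1, X3, X4, X8, X10.
  parents(X13) \ {X9} = {X1, X2, X5}.
  X15 also has parents X4, X7, X8, X11.
MB(X9) = {X1, X2, X3, X4, X5, X6, X7, X8, X10, X11, X13, X15}.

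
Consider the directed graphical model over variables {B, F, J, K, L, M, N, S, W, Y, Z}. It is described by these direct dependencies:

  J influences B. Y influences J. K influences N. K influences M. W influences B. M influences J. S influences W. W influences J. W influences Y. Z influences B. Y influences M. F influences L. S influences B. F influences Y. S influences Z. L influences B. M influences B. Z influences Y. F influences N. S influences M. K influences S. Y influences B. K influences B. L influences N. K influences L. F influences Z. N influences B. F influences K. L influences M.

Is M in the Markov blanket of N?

M is a co-parent of N: both are parents of B.
So M ∈ MB(N).

Yes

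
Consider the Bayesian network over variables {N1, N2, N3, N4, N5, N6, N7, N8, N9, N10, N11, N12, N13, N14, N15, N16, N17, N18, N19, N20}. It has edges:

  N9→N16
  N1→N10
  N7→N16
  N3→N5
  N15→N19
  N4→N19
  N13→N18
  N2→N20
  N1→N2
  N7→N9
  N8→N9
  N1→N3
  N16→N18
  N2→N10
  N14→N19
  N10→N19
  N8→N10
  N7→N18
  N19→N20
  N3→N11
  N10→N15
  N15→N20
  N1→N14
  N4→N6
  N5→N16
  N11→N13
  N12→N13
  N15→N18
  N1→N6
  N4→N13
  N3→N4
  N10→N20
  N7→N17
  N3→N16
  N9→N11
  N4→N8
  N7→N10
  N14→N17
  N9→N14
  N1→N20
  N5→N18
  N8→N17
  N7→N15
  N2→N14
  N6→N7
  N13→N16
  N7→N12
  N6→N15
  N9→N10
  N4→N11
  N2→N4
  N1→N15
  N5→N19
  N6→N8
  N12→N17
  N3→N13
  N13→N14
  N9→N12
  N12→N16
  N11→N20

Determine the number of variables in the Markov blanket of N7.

15

Recall MB(v) = parents ∪ children ∪ spouses, where spouses are the other parents of v's children.
Pa(N7) = {N6}.
Ch(N7) = {N9, N10, N12, N15, N16, N17, N18}.
Other parents of N7's children:
  N9: N8
  N10: N1, N2, N8, N9
  N12: N9
  N15: N1, N6, N10
  N16: N3, N5, N9, N12, N13
  N17: N8, N12, N14
  N18: N5, N13, N15, N16
MB(N7) = {N1, N2, N3, N5, N6, N8, N9, N10, N12, N13, N14, N15, N16, N17, N18}, which has 15 nodes.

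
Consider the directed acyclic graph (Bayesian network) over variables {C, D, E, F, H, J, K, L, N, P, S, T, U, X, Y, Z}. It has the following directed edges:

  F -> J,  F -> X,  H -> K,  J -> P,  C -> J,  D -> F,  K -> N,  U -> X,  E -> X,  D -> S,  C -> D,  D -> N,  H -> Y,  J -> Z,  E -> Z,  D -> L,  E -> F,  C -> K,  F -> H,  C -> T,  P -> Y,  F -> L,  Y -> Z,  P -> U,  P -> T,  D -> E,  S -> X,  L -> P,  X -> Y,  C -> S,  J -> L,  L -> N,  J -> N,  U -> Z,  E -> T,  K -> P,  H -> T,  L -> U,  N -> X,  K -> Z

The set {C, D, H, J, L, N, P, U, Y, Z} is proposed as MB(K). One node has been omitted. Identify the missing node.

The Markov blanket of a node is its parents, its children, and the other parents of its children.
Pa(K) = {C, H}.
Ch(K) = {N, P, Z}.
Other parents of K's children:
  N's other parents are D, J, L.
  parents(P) \ {K} = {J, L}.
  Z's other parents are E, J, U, Y.
MB(K) = {C, D, E, H, J, L, N, P, U, Y, Z}.
Comparing with the claimed set, E is missing.

E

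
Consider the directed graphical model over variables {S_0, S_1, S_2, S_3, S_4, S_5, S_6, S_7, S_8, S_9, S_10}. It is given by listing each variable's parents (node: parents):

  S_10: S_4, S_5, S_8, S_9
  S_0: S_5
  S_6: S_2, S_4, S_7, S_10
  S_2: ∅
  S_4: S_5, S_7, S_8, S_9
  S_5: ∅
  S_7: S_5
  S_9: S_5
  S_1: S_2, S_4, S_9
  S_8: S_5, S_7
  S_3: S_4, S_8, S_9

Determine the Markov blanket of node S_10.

The Markov blanket of a node is its parents, its children, and the other parents of its children.
Parents of S_10: S_4, S_5, S_8, S_9.
Ch(S_10) = {S_6}.
Other parents of S_10's children:
  S_6: S_2, S_4, S_7
So the Markov blanket of S_10 is {S_2, S_4, S_5, S_6, S_7, S_8, S_9}.

{S_2, S_4, S_5, S_6, S_7, S_8, S_9}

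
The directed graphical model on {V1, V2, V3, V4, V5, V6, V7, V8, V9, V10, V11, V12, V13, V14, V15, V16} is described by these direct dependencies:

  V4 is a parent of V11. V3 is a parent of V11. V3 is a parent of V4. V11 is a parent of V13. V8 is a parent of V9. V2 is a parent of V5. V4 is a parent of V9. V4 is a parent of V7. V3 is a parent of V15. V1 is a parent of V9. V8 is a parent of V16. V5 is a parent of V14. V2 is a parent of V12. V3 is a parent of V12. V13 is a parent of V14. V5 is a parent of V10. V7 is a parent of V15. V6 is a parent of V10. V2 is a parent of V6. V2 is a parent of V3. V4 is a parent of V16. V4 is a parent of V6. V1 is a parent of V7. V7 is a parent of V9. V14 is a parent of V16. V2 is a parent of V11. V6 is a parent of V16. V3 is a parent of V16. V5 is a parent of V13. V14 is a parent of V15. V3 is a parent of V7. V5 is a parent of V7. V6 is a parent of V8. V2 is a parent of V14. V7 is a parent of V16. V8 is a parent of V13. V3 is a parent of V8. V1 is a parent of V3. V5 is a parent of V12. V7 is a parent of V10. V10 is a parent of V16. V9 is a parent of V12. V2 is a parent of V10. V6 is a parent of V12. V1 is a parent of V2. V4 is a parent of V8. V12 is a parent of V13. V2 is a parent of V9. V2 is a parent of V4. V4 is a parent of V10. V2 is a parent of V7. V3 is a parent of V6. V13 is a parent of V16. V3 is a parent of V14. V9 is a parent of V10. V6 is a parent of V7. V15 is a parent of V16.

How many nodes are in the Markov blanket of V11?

By definition, MB(V11) is built from V11's parents, V11's children, and the co-parents of V11.
Parents of V11: V2, V3, V4.
V11's children: V13.
Other parents of V11's children:
  V13's other parents are V5, V8, V12.
MB(V11) = {V2, V3, V4, V5, V8, V12, V13}, which has 7 nodes.

7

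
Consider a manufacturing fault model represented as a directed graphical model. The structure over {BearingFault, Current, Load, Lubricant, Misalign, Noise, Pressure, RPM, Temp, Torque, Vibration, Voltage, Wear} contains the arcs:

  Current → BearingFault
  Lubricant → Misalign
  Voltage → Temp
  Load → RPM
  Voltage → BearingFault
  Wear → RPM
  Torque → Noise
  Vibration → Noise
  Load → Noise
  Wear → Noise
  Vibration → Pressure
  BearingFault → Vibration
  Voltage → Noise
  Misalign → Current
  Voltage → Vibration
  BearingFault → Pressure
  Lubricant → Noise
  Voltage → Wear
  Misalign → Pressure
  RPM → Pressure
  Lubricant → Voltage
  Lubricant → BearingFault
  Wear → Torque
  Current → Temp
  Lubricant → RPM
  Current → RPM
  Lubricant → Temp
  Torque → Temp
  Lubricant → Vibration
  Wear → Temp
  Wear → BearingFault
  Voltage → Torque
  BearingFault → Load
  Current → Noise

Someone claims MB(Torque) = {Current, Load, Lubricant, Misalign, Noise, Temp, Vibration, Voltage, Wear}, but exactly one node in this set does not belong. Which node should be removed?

By definition, MB(Torque) is built from Torque's parents, Torque's children, and the co-parents of Torque.
Torque's children: Noise, Temp.
Torque has parents Voltage, Wear.
For each child, the remaining parents (spouses of Torque):
  Temp also has parents Current, Lubricant, Voltage, Wear.
  Noise's other parents are Current, Load, Lubricant, Vibration, Voltage, Wear.
MB(Torque) = {Current, Load, Lubricant, Noise, Temp, Vibration, Voltage, Wear}.
Misalign is neither a parent, child, nor co-parent of Torque, so it does not belong.

Misalign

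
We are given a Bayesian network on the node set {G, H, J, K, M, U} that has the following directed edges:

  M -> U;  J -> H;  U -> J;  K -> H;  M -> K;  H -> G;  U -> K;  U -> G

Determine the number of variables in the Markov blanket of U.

Parents of U: M.
Children of U: G, J, K.
For each child, the remaining parents (spouses of U):
  J: —
  K: M
  G: H
MB(U) = {G, H, J, K, M}, which has 5 nodes.

5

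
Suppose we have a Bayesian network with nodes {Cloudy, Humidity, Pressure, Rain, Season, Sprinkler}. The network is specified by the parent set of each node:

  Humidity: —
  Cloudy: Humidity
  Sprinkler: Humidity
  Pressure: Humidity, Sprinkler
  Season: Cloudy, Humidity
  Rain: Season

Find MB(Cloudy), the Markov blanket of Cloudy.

Pa(Cloudy) = {Humidity}.
Ch(Cloudy) = {Season}.
For each child, the remaining parents (spouses of Cloudy):
  Season: Humidity
Union: {Humidity} ∪ {Season} ∪ {Humidity} = {Humidity, Season}.

{Humidity, Season}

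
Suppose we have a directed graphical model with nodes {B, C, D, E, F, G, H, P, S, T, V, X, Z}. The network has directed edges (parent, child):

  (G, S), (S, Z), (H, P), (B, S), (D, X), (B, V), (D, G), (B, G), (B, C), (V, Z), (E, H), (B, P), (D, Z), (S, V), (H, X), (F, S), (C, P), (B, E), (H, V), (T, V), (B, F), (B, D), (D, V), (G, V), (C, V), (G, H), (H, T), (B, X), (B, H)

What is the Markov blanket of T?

Parents of T: H.
Children of T: V.
Co-parents of T (other parents of its children):
  V: B, C, D, G, H, S
Taking the union gives {B, C, D, G, H, S, V}.

{B, C, D, G, H, S, V}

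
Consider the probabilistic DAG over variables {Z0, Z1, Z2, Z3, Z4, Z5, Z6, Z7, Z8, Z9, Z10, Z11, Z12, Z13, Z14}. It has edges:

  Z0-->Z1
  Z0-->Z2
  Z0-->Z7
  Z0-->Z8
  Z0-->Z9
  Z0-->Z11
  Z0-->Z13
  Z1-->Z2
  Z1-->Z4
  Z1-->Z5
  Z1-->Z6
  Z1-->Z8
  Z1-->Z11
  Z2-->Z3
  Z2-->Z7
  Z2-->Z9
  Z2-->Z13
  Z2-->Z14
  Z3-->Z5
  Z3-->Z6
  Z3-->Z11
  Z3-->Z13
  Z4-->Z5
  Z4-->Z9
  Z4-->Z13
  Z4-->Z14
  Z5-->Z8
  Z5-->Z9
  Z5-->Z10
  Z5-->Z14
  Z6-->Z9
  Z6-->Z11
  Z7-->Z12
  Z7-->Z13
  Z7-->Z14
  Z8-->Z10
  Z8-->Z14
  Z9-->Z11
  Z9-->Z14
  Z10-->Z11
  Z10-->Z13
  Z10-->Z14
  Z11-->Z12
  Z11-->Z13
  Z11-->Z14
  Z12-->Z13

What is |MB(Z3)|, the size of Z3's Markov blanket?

By definition, MB(Z3) is built from Z3's parents, Z3's children, and the co-parents of Z3.
Parents of Z3: Z2.
Z3 has children Z5, Z6, Z11, Z13.
Co-parents of Z3 (other parents of its children):
  Z5's other parents are Z1, Z4.
  parents(Z6) \ {Z3} = {Z1}.
  Z11's other parents are Z0, Z1, Z6, Z9, Z10.
  Z13 also has parents Z0, Z2, Z4, Z7, Z10, Z11, Z12.
MB(Z3) = {Z0, Z1, Z2, Z4, Z5, Z6, Z7, Z9, Z10, Z11, Z12, Z13}, which has 12 nodes.

12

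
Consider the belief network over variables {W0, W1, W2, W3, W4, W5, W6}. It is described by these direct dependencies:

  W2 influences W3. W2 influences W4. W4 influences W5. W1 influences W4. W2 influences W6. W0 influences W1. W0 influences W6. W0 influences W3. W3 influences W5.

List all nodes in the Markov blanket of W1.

Parents of W1: W0.
Children of W1: W4.
For each child, the remaining parents (spouses of W1):
  W4's other parent is W2.
Union: {W0} ∪ {W4} ∪ {W2} = {W0, W2, W4}.

{W0, W2, W4}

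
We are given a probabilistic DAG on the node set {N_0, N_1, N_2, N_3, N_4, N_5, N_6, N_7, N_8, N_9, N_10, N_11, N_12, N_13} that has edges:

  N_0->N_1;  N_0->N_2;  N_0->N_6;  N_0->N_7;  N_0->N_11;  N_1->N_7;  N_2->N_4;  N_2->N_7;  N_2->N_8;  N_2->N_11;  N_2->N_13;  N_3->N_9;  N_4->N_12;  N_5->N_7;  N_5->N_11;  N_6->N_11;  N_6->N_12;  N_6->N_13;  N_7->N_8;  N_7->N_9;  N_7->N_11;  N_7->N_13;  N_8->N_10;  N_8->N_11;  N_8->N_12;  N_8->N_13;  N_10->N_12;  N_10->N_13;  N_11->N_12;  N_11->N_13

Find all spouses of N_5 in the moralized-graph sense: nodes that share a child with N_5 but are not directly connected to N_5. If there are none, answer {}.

{N_0, N_1, N_2, N_6, N_8}

Children of N_5: N_7, N_11.
  N_7 also has parents N_0, N_1, N_2.
  N_11's other parents are N_0, N_2, N_6, N_7, N_8.
Excluding nodes already adjacent to N_5 (N_7, N_11), the co-parent-only contribution is {N_0, N_1, N_2, N_6, N_8}.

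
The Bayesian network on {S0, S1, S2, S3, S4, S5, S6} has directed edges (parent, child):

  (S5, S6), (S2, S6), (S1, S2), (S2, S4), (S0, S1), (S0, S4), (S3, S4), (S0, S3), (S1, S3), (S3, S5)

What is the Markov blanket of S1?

{S0, S2, S3}

S1 has parent S0.
Children of S1: S2, S3.
For each child, the remaining parents (spouses of S1):
  S2 has no other parent.
  parents(S3) \ {S1} = {S0}.
So the Markov blanket of S1 is {S0, S2, S3}.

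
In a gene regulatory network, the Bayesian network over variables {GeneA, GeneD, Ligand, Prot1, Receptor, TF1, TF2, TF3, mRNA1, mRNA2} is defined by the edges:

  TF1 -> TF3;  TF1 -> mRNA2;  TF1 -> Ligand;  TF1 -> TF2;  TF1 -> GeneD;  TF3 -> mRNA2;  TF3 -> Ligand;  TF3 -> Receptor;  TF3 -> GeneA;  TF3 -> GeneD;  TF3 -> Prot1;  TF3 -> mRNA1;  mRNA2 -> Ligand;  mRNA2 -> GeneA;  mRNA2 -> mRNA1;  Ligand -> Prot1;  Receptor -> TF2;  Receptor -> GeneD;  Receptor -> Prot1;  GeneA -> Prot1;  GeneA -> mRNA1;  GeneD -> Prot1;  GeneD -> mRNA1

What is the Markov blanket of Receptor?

{GeneA, GeneD, Ligand, Prot1, TF1, TF2, TF3}

Receptor's parents: TF3.
Receptor's children: GeneD, Prot1, TF2.
Co-parents of Receptor (other parents of its children):
  parents(TF2) \ {Receptor} = {TF1}.
  parents(GeneD) \ {Receptor} = {TF1, TF3}.
  parents(Prot1) \ {Receptor} = {GeneA, GeneD, Ligand, TF3}.
Union: {TF3} ∪ {GeneD, Prot1, TF2} ∪ {GeneA, GeneD, Ligand, TF1, TF3} = {GeneA, GeneD, Ligand, Prot1, TF1, TF2, TF3}.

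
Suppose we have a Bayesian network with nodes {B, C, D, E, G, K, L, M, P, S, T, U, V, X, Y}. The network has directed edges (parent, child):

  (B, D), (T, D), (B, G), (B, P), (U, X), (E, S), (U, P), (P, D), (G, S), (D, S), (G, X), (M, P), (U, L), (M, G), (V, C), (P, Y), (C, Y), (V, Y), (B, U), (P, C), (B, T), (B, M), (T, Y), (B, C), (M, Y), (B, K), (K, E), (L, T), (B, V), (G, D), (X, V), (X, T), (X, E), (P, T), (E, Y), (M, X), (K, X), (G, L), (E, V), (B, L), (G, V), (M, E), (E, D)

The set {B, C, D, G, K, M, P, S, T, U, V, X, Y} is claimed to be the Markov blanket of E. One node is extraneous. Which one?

U

Recall MB(v) = parents ∪ children ∪ spouses, where spouses are the other parents of v's children.
Pa(E) = {K, M, X}.
Ch(E) = {D, S, V, Y}.
For each child, the remaining parents (spouses of E):
  V: B, G, X
  D: B, G, P, T
  S: D, G
  Y: C, M, P, T, V
MB(E) = {B, C, D, G, K, M, P, S, T, V, X, Y}.
U is neither a parent, child, nor co-parent of E, so it does not belong.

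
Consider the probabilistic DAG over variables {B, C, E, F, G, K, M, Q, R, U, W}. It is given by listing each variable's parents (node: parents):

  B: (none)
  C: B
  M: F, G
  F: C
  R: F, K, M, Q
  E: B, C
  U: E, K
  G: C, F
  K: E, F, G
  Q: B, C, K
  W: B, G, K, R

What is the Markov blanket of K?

{B, C, E, F, G, M, Q, R, U, W}

The Markov blanket of a node is its parents, its children, and the other parents of its children.
K has parents E, F, G.
Children of K: Q, R, U, W.
Other parents of K's children:
  parents(Q) \ {K} = {B, C}.
  R's other parents are F, M, Q.
  U also has parent E.
  parents(W) \ {K} = {B, G, R}.
Union: {E, F, G} ∪ {Q, R, U, W} ∪ {B, C, E, F, G, M, Q, R} = {B, C, E, F, G, M, Q, R, U, W}.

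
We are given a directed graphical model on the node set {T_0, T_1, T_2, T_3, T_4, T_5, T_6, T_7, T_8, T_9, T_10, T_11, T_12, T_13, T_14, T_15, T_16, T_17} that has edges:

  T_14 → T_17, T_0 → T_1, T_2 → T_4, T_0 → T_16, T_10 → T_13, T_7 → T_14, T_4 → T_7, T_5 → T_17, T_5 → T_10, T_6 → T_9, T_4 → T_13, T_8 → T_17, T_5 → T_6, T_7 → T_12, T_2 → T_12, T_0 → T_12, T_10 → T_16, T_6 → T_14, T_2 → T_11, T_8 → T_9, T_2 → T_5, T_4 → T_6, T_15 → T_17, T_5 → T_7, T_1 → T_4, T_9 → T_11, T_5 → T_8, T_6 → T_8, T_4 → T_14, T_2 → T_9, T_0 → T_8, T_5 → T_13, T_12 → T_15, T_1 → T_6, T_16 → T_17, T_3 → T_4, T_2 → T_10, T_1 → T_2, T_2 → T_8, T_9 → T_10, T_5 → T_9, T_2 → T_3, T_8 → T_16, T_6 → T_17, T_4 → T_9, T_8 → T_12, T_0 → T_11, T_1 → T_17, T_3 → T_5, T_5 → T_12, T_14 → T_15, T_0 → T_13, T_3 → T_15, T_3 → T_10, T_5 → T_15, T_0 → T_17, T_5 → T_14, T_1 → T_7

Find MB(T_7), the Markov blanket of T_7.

The Markov blanket of a node is its parents, its children, and the other parents of its children.
Parents of T_7: T_1, T_4, T_5.
Children of T_7: T_12, T_14.
Other parents of T_7's children:
  parents(T_12) \ {T_7} = {T_0, T_2, T_5, T_8}.
  parents(T_14) \ {T_7} = {T_4, T_5, T_6}.
Taking the union gives {T_0, T_1, T_2, T_4, T_5, T_6, T_8, T_12, T_14}.

{T_0, T_1, T_2, T_4, T_5, T_6, T_8, T_12, T_14}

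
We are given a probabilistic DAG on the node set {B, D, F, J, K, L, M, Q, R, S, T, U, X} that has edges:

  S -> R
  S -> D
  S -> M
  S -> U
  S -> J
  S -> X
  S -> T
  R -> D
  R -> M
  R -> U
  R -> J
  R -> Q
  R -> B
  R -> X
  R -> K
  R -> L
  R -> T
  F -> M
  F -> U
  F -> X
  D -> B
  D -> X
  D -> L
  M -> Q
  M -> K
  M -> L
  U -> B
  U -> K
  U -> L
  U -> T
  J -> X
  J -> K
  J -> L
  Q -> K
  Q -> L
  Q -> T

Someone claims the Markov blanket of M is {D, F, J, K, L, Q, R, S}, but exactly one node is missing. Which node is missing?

U

The Markov blanket of a node is its parents, its children, and the other parents of its children.
M has parents F, R, S.
M has children K, L, Q.
For each child, the remaining parents (spouses of M):
  Q also has parent R.
  parents(K) \ {M} = {J, Q, R, U}.
  parents(L) \ {M} = {D, J, Q, R, U}.
MB(M) = {D, F, J, K, L, Q, R, S, U}.
Comparing with the claimed set, U is missing.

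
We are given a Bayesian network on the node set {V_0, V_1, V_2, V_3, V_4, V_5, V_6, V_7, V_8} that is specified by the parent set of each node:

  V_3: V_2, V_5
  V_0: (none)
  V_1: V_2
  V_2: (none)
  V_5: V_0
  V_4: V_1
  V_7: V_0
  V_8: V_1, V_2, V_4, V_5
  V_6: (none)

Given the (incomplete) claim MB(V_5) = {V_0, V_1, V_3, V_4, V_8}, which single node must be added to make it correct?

V_2

By definition, MB(V_5) is built from V_5's parents, V_5's children, and the co-parents of V_5.
Pa(V_5) = {V_0}.
V_5's children: V_3, V_8.
For each child, the remaining parents (spouses of V_5):
  parents(V_3) \ {V_5} = {V_2}.
  parents(V_8) \ {V_5} = {V_1, V_2, V_4}.
MB(V_5) = {V_0, V_1, V_2, V_3, V_4, V_8}.
Comparing with the claimed set, V_2 is missing.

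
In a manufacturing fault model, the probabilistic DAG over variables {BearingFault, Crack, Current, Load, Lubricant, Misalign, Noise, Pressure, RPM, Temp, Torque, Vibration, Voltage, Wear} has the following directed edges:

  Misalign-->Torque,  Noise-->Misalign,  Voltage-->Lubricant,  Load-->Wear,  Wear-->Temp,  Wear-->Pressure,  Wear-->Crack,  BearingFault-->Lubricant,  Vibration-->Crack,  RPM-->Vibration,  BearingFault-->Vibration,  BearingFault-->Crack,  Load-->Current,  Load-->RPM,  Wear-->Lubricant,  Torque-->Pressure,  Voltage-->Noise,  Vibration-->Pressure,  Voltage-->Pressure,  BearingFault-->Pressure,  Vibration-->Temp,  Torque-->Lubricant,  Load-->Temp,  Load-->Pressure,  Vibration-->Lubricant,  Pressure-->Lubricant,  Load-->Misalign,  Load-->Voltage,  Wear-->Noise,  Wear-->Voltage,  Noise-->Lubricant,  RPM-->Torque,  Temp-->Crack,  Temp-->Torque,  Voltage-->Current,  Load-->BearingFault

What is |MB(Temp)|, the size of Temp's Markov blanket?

8

Recall MB(v) = parents ∪ children ∪ spouses, where spouses are the other parents of v's children.
Parents of Temp: Load, Vibration, Wear.
Temp's children: Crack, Torque.
Co-parents of Temp (other parents of its children):
  Torque: Misalign, RPM
  Crack: BearingFault, Vibration, Wear
MB(Temp) = {BearingFault, Crack, Load, Misalign, RPM, Torque, Vibration, Wear}, which has 8 nodes.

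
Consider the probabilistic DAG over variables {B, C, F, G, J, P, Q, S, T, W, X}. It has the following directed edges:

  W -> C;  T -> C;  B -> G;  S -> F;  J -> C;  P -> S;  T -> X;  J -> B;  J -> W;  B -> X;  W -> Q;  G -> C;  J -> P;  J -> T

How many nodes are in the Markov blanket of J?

6

By definition, MB(J) is built from J's parents, J's children, and the co-parents of J.
J has no parents.
Children of J: B, C, P, T, W.
Other parents of J's children:
  P: —
  W: —
  T: —
  B: —
  C: G, T, W
MB(J) = {B, C, G, P, T, W}, which has 6 nodes.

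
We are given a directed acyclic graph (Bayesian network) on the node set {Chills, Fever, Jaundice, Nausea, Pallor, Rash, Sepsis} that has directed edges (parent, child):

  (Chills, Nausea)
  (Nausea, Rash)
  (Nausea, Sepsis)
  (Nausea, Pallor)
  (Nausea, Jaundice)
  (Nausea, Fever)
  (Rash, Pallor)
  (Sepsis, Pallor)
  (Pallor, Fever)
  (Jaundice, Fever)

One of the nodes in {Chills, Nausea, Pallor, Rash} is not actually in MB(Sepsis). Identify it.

Ch(Sepsis) = {Pallor}.
Sepsis's parents: Nausea.
Other parents of Sepsis's children:
  Pallor's other parents are Nausea, Rash.
MB(Sepsis) = {Nausea, Pallor, Rash}.
Chills is neither a parent, child, nor co-parent of Sepsis, so it does not belong.

Chills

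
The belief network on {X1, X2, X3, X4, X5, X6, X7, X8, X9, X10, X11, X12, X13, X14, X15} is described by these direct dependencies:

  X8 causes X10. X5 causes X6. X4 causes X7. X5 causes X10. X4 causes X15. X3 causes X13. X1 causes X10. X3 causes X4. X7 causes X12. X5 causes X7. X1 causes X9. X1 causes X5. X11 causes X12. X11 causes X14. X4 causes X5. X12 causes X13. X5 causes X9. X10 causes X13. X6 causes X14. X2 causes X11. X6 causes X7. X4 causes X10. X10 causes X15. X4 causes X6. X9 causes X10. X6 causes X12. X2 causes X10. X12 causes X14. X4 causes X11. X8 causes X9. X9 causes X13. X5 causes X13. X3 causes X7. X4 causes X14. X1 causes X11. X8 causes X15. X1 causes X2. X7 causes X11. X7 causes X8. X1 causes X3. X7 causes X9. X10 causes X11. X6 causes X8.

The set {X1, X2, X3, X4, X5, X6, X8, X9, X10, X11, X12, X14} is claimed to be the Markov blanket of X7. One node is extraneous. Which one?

X14

Pa(X7) = {X3, X4, X5, X6}.
Children of X7: X8, X9, X11, X12.
Co-parents of X7 (other parents of its children):
  X8's other parent is X6.
  X9's other parents are X1, X5, X8.
  X11 also has parents X1, X2, X4, X10.
  X12's other parents are X6, X11.
MB(X7) = {X1, X2, X3, X4, X5, X6, X8, X9, X10, X11, X12}.
X14 is neither a parent, child, nor co-parent of X7, so it does not belong.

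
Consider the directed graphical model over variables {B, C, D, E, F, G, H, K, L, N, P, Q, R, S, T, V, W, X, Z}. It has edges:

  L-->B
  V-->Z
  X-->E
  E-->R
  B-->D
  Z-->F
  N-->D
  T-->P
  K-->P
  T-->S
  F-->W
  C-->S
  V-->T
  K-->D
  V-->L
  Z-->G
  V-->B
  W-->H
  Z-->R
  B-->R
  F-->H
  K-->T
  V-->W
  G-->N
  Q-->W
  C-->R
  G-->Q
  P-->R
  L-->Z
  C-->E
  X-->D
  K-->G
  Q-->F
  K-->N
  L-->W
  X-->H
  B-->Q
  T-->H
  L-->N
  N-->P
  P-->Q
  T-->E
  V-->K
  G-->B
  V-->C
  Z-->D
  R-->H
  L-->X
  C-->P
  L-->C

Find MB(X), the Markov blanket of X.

{B, C, D, E, F, H, K, L, N, R, T, W, Z}

By definition, MB(X) is built from X's parents, X's children, and the co-parents of X.
Ch(X) = {D, E, H}.
Pa(X) = {L}.
Parents of each child, excluding X:
  D also has parents B, K, N, Z.
  E's other parents are C, T.
  H also has parents F, R, T, W.
Taking the union gives {B, C, D, E, F, H, K, L, N, R, T, W, Z}.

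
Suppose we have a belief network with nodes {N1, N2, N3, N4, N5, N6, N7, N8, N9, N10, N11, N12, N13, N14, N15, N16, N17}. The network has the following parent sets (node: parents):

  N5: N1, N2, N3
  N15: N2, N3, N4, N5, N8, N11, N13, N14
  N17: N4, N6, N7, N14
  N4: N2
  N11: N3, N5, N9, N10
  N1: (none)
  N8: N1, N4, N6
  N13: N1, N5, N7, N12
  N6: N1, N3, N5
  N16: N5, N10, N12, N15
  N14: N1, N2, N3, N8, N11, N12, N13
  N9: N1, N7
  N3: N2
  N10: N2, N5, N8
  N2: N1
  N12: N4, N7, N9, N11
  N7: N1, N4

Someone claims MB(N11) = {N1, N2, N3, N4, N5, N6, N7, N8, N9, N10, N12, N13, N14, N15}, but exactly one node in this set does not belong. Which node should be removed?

N6

The Markov blanket of a node is its parents, its children, and the other parents of its children.
N11 has children N12, N14, N15.
Pa(N11) = {N3, N5, N9, N10}.
Co-parents of N11 (other parents of its children):
  parents(N12) \ {N11} = {N4, N7, N9}.
  N14's other parents are N1, N2, N3, N8, N12, N13.
  N15 also has parents N2, N3, N4, N5, N8, N13, N14.
MB(N11) = {N1, N2, N3, N4, N5, N7, N8, N9, N10, N12, N13, N14, N15}.
N6 is neither a parent, child, nor co-parent of N11, so it does not belong.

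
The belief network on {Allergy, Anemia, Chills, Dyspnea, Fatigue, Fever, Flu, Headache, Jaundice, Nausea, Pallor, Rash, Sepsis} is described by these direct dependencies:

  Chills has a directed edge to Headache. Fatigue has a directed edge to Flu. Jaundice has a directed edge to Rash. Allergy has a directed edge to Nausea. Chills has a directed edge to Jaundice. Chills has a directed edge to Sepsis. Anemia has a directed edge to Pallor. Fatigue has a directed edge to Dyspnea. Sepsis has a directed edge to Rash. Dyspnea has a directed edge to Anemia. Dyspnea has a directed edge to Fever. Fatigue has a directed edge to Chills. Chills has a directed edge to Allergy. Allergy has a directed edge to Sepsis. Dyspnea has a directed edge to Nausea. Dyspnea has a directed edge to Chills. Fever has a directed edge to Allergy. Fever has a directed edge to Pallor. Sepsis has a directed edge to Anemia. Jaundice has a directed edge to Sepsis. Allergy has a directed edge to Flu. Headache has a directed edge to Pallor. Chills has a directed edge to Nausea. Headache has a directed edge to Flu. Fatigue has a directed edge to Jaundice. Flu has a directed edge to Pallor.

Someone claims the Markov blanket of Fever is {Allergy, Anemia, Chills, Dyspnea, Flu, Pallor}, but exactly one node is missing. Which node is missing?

Ch(Fever) = {Allergy, Pallor}.
Fever's parents: Dyspnea.
Other parents of Fever's children:
  Allergy's other parent is Chills.
  Pallor's other parents are Anemia, Flu, Headache.
MB(Fever) = {Allergy, Anemia, Chills, Dyspnea, Flu, Headache, Pallor}.
Comparing with the claimed set, Headache is missing.

Headache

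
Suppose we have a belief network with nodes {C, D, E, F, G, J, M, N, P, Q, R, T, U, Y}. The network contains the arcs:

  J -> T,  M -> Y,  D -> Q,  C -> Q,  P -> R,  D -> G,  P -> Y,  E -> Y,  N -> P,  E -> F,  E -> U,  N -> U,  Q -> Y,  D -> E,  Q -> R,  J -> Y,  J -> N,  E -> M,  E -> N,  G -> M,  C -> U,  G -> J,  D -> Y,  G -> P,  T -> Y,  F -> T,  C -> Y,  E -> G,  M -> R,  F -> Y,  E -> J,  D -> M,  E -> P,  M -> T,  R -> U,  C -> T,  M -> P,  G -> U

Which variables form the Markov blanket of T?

Pa(T) = {C, F, J, M}.
T's children: Y.
For each child, the remaining parents (spouses of T):
  parents(Y) \ {T} = {C, D, E, F, J, M, P, Q}.
MB(T) = {C, D, E, F, J, M, P, Q, Y}.

{C, D, E, F, J, M, P, Q, Y}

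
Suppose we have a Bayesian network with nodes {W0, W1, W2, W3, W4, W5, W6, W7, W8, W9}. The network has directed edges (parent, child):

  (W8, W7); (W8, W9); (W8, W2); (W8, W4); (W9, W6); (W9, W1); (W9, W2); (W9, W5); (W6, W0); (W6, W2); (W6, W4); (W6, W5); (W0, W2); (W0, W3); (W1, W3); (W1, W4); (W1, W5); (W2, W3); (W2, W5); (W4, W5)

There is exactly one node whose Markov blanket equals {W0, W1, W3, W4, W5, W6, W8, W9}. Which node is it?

The target node must have every member of {W0, W1, W3, W4, W5, W6, W8, W9} as a parent, child, or co-parent, and no others.
Parents of W2: W0, W6, W8, W9; children: W3, W5; co-parents: W0, W1, W4, W6, W9.
These exactly cover the given set, so the node is W2.

W2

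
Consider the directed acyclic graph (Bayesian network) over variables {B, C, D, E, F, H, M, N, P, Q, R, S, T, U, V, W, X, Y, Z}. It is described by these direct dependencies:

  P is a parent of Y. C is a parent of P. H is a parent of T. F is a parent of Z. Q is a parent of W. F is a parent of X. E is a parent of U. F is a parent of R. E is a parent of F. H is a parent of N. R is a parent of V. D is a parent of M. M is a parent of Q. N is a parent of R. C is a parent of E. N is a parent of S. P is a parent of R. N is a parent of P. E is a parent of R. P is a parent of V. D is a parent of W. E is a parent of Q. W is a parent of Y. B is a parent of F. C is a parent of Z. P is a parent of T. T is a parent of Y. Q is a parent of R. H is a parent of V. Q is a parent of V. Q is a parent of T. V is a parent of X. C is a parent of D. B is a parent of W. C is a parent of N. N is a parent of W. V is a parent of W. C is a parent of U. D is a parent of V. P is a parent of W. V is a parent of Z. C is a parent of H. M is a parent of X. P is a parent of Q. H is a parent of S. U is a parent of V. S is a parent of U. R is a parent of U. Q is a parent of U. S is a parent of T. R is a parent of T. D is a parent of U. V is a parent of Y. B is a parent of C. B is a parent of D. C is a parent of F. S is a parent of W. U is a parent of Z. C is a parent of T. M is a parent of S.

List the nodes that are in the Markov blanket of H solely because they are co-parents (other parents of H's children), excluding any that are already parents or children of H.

{D, M, P, Q, R, U}

Children of H: N, S, T, V.
  parents(N) \ {H} = {C}.
  S also has parents M, N.
  T's other parents are C, P, Q, R, S.
  V's other parents are D, P, Q, R, U.
Excluding nodes already adjacent to H (C, N, S, T, V), the co-parent-only contribution is {D, M, P, Q, R, U}.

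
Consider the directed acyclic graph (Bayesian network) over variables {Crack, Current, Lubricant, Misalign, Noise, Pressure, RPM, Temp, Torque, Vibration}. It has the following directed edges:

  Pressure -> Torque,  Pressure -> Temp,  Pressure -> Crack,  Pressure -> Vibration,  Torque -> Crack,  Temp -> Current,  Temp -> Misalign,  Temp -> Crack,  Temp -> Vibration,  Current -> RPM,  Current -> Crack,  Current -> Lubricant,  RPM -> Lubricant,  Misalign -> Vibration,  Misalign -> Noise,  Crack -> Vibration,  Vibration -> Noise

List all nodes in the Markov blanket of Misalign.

{Crack, Noise, Pressure, Temp, Vibration}

A node's Markov blanket = Pa ∪ Ch ∪ (parents of Ch other than the node itself).
Pa(Misalign) = {Temp}.
Misalign's children: Noise, Vibration.
Other parents of Misalign's children:
  Vibration: Crack, Pressure, Temp
  Noise: Vibration
Taking the union gives {Crack, Noise, Pressure, Temp, Vibration}.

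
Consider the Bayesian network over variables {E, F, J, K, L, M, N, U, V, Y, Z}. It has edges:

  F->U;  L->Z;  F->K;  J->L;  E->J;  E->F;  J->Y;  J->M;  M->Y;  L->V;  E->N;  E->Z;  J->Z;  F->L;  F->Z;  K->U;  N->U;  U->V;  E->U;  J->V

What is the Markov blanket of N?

{E, F, K, U}

Parents of N: E.
Ch(N) = {U}.
For each child, the remaining parents (spouses of N):
  parents(U) \ {N} = {E, F, K}.
Taking the union gives {E, F, K, U}.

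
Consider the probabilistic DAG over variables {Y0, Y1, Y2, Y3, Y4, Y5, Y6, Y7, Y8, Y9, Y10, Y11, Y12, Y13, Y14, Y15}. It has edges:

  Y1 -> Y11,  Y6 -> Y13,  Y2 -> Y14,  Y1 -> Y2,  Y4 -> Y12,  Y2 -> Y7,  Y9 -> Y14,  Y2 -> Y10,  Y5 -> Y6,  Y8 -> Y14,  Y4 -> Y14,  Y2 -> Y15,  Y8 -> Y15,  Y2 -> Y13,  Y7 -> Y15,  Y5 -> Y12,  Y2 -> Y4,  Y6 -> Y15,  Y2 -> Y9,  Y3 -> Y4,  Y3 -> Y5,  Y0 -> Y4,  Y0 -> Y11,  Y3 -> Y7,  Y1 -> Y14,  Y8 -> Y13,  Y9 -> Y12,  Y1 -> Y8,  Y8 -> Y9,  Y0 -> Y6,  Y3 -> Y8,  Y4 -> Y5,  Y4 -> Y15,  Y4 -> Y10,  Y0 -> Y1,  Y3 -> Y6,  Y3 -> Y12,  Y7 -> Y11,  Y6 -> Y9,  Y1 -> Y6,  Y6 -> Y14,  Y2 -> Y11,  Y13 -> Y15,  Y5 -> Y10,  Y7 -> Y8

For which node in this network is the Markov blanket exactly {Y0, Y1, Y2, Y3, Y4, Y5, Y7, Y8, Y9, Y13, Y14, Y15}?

Y6

The target node must have every member of {Y0, Y1, Y2, Y3, Y4, Y5, Y7, Y8, Y9, Y13, Y14, Y15} as a parent, child, or co-parent, and no others.
Parents of Y6: Y0, Y1, Y3, Y5; children: Y9, Y13, Y14, Y15; co-parents: Y1, Y2, Y4, Y7, Y8, Y9, Y13.
These exactly cover the given set, so the node is Y6.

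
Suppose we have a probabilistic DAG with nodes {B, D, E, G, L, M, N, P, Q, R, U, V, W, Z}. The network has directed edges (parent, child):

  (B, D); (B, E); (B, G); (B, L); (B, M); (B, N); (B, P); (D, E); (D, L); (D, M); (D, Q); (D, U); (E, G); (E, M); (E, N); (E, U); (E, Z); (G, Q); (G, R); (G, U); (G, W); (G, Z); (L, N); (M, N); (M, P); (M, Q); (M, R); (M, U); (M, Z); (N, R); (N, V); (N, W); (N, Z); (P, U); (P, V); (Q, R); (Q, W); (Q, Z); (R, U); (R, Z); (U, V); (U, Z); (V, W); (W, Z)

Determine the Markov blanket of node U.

By definition, MB(U) is built from U's parents, U's children, and the co-parents of U.
Pa(U) = {D, E, G, M, P, R}.
U's children: V, Z.
For each child, the remaining parents (spouses of U):
  parents(V) \ {U} = {N, P}.
  Z also has parents E, G, M, N, Q, R, W.
Taking the union gives {D, E, G, M, N, P, Q, R, V, W, Z}.

{D, E, G, M, N, P, Q, R, V, W, Z}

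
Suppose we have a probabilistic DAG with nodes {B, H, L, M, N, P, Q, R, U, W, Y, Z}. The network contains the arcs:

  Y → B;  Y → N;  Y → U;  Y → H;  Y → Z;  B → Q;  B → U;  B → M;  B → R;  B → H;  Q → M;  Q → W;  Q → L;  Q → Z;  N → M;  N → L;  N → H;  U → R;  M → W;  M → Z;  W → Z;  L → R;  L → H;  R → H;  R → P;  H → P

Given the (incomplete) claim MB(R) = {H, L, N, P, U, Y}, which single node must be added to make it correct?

B

R has parents B, L, U.
Children of R: H, P.
Parents of each child, excluding R:
  H: B, L, N, Y
  P: H
MB(R) = {B, H, L, N, P, U, Y}.
Comparing with the claimed set, B is missing.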